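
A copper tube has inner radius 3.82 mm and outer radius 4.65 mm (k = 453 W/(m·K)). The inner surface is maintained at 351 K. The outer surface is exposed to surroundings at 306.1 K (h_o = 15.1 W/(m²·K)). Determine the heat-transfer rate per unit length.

Q' = 19.8 W/m

Treat each layer as a resistance in series:
  R'_copper = ln(0.00465/0.00382)/(2πk) = 0.1966/(2π·453) = 6.908×10^-5 m·K/W
  R'_conv,out = 1/(2πr h) = 1/(2π·0.00465·15.1) = 2.267 m·K/W
ΣR = 6.908×10^-5 + 2.267 = 2.267 m·K/W
Q' = ΔT/ΣR = (351 K − 306.1 K)/2.267 = 19.8 W/m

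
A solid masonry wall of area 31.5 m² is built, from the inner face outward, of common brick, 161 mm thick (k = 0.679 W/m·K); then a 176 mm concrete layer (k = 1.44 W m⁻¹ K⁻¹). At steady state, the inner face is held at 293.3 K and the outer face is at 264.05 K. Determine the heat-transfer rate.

Resistance network (inner→outer):
  R_common brick = L/(kA) = 0.161/(0.679·31.5) = 0.007527 K/W
  R_concrete = L/(kA) = 0.176/(1.44·31.5) = 0.003880 K/W
ΣR = 0.007527 + 0.003880 = 0.01141 K/W
Q = ΔT/ΣR = (293.3 K − 264.05 K)/0.01141 = 2560 W

Q = 2560 W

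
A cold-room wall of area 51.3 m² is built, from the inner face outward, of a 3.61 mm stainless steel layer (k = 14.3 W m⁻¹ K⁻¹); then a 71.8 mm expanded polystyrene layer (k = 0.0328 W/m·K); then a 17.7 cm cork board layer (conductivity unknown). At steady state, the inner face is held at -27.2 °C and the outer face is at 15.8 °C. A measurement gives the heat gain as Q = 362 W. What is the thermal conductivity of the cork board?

k = 0.0453 W/m·K

ΣR = ΔT/Q = |-27.2 − 15.8|/362 = 0.1188 K/W
Known resistances:
  R_stainless steel = L/(kA) = 0.00361/(14.3·51.3) = 4.921×10^-6 K/W
  R_expanded polystyrene = L/(kA) = 0.0718/(0.0328·51.3) = 0.04267 K/W
R_cork board = ΣR − ΣR_known = 0.1188 − 0.04267 = 0.07613 K/W
L/(kA) = 0.07613 ⇒ k = 0.177/(0.07613·51.3) = 0.0453 W/m·K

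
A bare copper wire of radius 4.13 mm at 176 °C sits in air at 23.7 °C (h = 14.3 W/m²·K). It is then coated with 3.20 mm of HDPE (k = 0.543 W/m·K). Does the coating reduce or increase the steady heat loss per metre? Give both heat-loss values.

increases: 56.5 → 90.3 W/m

Critical radius for a cylinder: r_cr = k/h = 0.0380 m = 3.80 cm.
Outer radius after coating: r₂ = 0.00413 + 0.00320 = 0.00733 m.
Since r₁ < r_cr and r₂ ≤ r_cr, the coating moves toward the maximum at r_cr — heat loss rises.
Bare: R = 1/(2πr₁h) = 2.695 m·K/W; Q = 152.3/2.695 = 56.5 W/m.
Coated: R = R_cond + R_conv = 1.687 m·K/W; Q = 152.3/1.687 = 90.3 W/m.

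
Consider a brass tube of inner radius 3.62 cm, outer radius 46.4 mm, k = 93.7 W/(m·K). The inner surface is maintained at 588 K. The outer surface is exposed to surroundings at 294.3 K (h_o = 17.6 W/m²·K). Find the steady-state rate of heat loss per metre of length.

Series thermal resistances, inner to outer:
  R'_brass = ln(0.0464/0.0362)/(2πk) = 0.2482/(2π·93.7) = 4.217×10^-4 m·K/W
  R'_conv,out = 1/(2πr h) = 1/(2π·0.0464·17.6) = 0.1949 m·K/W
ΣR = 4.217×10^-4 + 0.1949 = 0.1953 m·K/W
Q' = ΔT/ΣR = (588 K − 294.3 K)/0.1953 = 1500 W/m

Q' = 1500 W/m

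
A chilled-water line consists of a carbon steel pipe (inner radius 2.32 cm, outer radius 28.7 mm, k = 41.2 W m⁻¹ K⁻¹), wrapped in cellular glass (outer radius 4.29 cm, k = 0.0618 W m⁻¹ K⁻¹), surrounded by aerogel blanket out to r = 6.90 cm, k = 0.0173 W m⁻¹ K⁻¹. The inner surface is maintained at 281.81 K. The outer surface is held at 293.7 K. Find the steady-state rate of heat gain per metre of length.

Q' = 2.20 W/m

Series thermal resistances, inner to outer:
  R'_carbon steel = ln(0.0287/0.0232)/(2πk) = 0.2127/(2π·41.2) = 8.218×10^-4 m·K/W
  R'_cellular glass = ln(0.0429/0.0287)/(2πk) = 0.4020/(2π·0.0618) = 1.035 m·K/W
  R'_aerogel blanket = ln(0.0690/0.0429)/(2πk) = 0.4752/(2π·0.0173) = 4.372 m·K/W
ΣR = 8.218×10^-4 + 1.035 + 4.372 = 5.408 m·K/W
Q' = ΔT/ΣR = (281.81 K − 293.7 K)/5.408 = -2.20 W/m
(Negative Q' ⇒ heat flows inward; heat gain = 2.20 W/m.)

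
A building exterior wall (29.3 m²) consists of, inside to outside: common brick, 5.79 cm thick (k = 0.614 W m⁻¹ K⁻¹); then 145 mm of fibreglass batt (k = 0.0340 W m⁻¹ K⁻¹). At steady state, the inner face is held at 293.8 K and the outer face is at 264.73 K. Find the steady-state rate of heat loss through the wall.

Resistance network (inner→outer):
  R_common brick = L/(kA) = 0.0579/(0.614·29.3) = 0.003218 K/W
  R_fibreglass batt = L/(kA) = 0.145/(0.0340·29.3) = 0.1456 K/W
ΣR = 0.003218 + 0.1456 = 0.1488 K/W
Q = ΔT/ΣR = (293.8 K − 264.73 K)/0.1488 = 195 W

Q = 195 W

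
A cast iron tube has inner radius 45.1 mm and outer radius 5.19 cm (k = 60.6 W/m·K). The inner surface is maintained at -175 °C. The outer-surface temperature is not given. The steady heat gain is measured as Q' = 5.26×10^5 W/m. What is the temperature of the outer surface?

T_out = 19.0 °C

Series resistances:
  R'_cast iron = ln(0.0519/0.0451)/(2πk) = 0.1404/(2π·60.6) = 3.688×10^-4 m·K/W
ΣR = 3.688×10^-4 m·K/W
ΔT = Q'·ΣR = 5.26×10^5 × 3.688×10^-4 = 194.0 K
Heat flows inward, so T_out = T_in + ΔT = -175 + 194.0 = 19.0 °C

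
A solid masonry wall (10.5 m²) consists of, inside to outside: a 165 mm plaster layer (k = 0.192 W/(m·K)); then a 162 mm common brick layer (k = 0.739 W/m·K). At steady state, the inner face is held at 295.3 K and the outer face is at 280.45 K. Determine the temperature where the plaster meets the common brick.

T = 283.5 K

Series thermal resistances, inner to outer:
  R_plaster = L/(kA) = 0.165/(0.192·10.5) = 0.08185 K/W
  R_common brick = L/(kA) = 0.162/(0.739·10.5) = 0.02088 K/W
ΣR = 0.08185 + 0.02088 = 0.1027 K/W
Q = ΔT/ΣR = (295.3 K − 280.45 K)/0.1027 = 144.6 W
From the inner boundary to the plaster/common brick interface, ΣR_partial = 0.08185 K/W.
T_interface = T_in − Q·ΣR_partial = 295.3 K − (144.6)(0.08185) = 283.5 K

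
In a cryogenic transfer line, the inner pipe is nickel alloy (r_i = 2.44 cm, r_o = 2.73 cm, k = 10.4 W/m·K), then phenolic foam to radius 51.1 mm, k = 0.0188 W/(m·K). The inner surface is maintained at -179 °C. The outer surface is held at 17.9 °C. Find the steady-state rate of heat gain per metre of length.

Q' = 37.1 W/m

Resistance network (inner→outer):
  R'_nickel alloy = ln(0.0273/0.0244)/(2πk) = 0.1123/(2π·10.4) = 0.001719 m·K/W
  R'_phenolic foam = ln(0.0511/0.0273)/(2πk) = 0.6269/(2π·0.0188) = 5.307 m·K/W
ΣR = 0.001719 + 5.307 = 5.309 m·K/W
Q' = ΔT/ΣR = (-179 °C − 17.9 °C)/5.309 = -37.1 W/m
(Negative Q' ⇒ heat flows inward; heat gain = 37.1 W/m.)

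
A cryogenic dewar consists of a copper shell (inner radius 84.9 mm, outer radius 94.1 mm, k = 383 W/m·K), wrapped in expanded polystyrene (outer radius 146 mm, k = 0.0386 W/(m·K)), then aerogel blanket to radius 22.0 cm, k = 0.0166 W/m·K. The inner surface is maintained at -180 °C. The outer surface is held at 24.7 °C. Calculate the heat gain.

Treat each layer as a resistance in series:
  R_copper = (1/0.0849 − 1/0.0941)/(4πk) = 1.152/(4π·383) = 2.393×10^-4 K/W
  R_expanded polystyrene = (1/0.0941 − 1/0.146)/(4πk) = 3.778/(4π·0.0386) = 7.788 K/W
  R_aerogel blanket = (1/0.146 − 1/0.220)/(4πk) = 2.304/(4π·0.0166) = 11.04 K/W
ΣR = 2.393×10^-4 + 7.788 + 11.04 = 18.83 K/W
Q = ΔT/ΣR = (-180 °C − 24.7 °C)/18.83 = -10.9 W
(Negative Q ⇒ heat flows inward; heat gain = 10.9 W.)

Q = 10.9 W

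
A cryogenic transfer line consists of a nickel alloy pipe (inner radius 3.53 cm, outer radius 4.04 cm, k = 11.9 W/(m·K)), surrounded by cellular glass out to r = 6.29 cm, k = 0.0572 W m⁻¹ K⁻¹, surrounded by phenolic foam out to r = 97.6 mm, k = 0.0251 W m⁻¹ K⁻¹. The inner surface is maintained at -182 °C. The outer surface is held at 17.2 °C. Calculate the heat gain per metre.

Series thermal resistances, inner to outer:
  R'_nickel alloy = ln(0.0404/0.0353)/(2πk) = 0.1349/(2π·11.9) = 0.001805 m·K/W
  R'_cellular glass = ln(0.0629/0.0404)/(2πk) = 0.4427/(2π·0.0572) = 1.232 m·K/W
  R'_phenolic foam = ln(0.0976/0.0629)/(2πk) = 0.4393/(2π·0.0251) = 2.786 m·K/W
ΣR = 0.001805 + 1.232 + 2.786 = 4.020 m·K/W
Q' = ΔT/ΣR = (-182 °C − 17.2 °C)/4.020 = -49.6 W/m
(Negative Q' ⇒ heat flows inward; heat gain = 49.6 W/m.)

Q' = 49.6 W/m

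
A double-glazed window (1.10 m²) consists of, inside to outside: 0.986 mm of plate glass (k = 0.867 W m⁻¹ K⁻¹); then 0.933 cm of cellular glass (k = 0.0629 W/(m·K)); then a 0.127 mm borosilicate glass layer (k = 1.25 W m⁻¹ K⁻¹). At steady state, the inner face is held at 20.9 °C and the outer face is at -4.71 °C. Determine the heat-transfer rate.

Resistance network (inner→outer):
  R_plate glass = L/(kA) = 9.86×10^-4/(0.867·1.10) = 0.001034 K/W
  R_cellular glass = L/(kA) = 0.00933/(0.0629·1.10) = 0.1348 K/W
  R_borosilicate glass = L/(kA) = 1.27×10^-4/(1.25·1.10) = 9.236×10^-5 K/W
ΣR = 0.001034 + 0.1348 + 9.236×10^-5 = 0.1359 K/W
Q = ΔT/ΣR = (20.9 °C − -4.71 °C)/0.1359 = 188 W

Q = 188 W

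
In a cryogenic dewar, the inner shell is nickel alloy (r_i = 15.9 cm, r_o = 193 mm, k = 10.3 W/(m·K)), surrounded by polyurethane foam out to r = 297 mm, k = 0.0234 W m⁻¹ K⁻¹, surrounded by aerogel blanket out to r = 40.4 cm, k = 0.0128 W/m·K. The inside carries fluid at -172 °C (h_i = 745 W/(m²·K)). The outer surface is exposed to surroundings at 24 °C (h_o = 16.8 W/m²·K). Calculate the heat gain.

Q = 16.7 W

Series thermal resistances, inner to outer:
  R_conv,in = 1/(4πr²h) = 1/(4π·0.159²·745) = 0.004225 K/W
  R_nickel alloy = (1/0.159 − 1/0.193)/(4πk) = 1.108/(4π·10.3) = 0.008560 K/W
  R_polyurethane foam = (1/0.193 − 1/0.297)/(4πk) = 1.814/(4π·0.0234) = 6.170 K/W
  R_aerogel blanket = (1/0.297 − 1/0.404)/(4πk) = 0.8918/(4π·0.0128) = 5.544 K/W
  R_conv,out = 1/(4πr²h) = 1/(4π·0.404²·16.8) = 0.02902 K/W
ΣR = 0.004225 + 0.008560 + 6.170 + 5.544 + 0.02902 = 11.76 K/W
Q = ΔT/ΣR = (-172 °C − 24 °C)/11.76 = -16.7 W
(Negative Q ⇒ heat flows inward; heat gain = 16.7 W.)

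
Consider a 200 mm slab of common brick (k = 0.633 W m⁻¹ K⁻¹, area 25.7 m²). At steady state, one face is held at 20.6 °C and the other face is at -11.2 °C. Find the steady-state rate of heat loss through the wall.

Q = kA·ΔT/L = 0.633 × 25.7 × |20.6 °C − -11.2 °C| / 0.200 = 2590 W

Q = 2.59 kW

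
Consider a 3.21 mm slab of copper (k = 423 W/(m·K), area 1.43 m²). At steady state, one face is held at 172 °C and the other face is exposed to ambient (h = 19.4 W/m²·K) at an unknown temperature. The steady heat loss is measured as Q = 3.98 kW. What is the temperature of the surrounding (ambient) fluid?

T_out = 28.5 °C

Sum the resistances:
  R_copper = L/(kA) = 0.00321/(423·1.43) = 5.307×10^-6 K/W
  R_conv,out = 1/(hA) = 1/(19.4·1.43) = 0.03605 K/W
ΣR = 0.03605 K/W
ΔT = Q·ΣR = 3980 × 0.03605 = 143.5 K
Heat flows outward, so T_out = T_in − ΔT = 172 − 143.5 = 28.5 °C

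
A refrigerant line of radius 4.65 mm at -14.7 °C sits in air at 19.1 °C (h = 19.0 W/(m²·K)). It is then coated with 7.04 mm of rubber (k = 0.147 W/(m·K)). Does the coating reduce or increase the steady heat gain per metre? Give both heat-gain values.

Critical radius for a cylinder: r_cr = k/h = 0.00774 m = 0.774 cm.
Outer radius after coating: r₂ = 0.00465 + 0.00704 = 0.01169 m.
r₁ < r_cr < r₂: heat gain rises to a maximum at r_cr then falls. Whether the coating helps depends on whether Q(r₂) has dropped back below Q(r₁).
Bare: R = 1/(2πr₁h) = 1.801 m·K/W; Q = 33.8/1.801 = 18.8 W/m.
Coated: R = R_cond + R_conv = 1.715 m·K/W; Q = 33.8/1.715 = 19.7 W/m.

increases: 18.8 → 19.7 W/m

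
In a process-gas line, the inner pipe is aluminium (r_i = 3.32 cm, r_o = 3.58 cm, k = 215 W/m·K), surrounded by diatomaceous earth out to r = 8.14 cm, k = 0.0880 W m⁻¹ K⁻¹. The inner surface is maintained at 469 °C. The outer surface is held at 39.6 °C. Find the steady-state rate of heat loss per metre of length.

Resistance network (inner→outer):
  R'_aluminium = ln(0.0358/0.0332)/(2πk) = 0.07540/(2π·215) = 5.581×10^-5 m·K/W
  R'_diatomaceous earth = ln(0.0814/0.0358)/(2πk) = 0.8214/(2π·0.0880) = 1.486 m·K/W
ΣR = 5.581×10^-5 + 1.486 = 1.486 m·K/W
Q' = ΔT/ΣR = (469 °C − 39.6 °C)/1.486 = 289 W/m

Q' = 289 W/m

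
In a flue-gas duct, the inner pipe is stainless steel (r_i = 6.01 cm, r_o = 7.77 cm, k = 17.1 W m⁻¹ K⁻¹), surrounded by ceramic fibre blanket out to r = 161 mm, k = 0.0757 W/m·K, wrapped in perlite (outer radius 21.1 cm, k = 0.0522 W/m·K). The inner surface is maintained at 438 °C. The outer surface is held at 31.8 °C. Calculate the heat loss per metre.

Series thermal resistances, inner to outer:
  R'_stainless steel = ln(0.0777/0.0601)/(2πk) = 0.2568/(2π·17.1) = 0.002391 m·K/W
  R'_ceramic fibre blanket = ln(0.161/0.0777)/(2πk) = 0.7285/(2π·0.0757) = 1.532 m·K/W
  R'_perlite = ln(0.211/0.161)/(2πk) = 0.2705/(2π·0.0522) = 0.8246 m·K/W
ΣR = 0.002391 + 1.532 + 0.8246 = 2.359 m·K/W
Q' = ΔT/ΣR = (438 °C − 31.8 °C)/2.359 = 172 W/m

Q' = 172 W/m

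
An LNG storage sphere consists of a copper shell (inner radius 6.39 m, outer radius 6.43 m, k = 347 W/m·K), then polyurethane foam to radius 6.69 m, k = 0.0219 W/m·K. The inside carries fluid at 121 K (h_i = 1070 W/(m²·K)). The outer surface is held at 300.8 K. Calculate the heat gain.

Treat each layer as a resistance in series:
  R_conv,in = 1/(4πr²h) = 1/(4π·6.39²·1070) = 1.821×10^-6 K/W
  R_copper = (1/6.39 − 1/6.43)/(4πk) = 9.735×10^-4/(4π·347) = 2.233×10^-7 K/W
  R_polyurethane foam = (1/6.43 − 1/6.69)/(4πk) = 0.006044/(4π·0.0219) = 0.02196 K/W
ΣR = 1.821×10^-6 + 2.233×10^-7 + 0.02196 = 0.02196 K/W
Q = ΔT/ΣR = (121 K − 300.8 K)/0.02196 = -8190 W
(Negative Q ⇒ heat flows inward; heat gain = 8190 W.)

Q = 8.19 kW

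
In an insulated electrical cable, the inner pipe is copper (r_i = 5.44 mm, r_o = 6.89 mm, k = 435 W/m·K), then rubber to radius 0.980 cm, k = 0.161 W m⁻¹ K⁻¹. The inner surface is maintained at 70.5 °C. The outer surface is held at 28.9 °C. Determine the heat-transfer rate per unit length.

Treat each layer as a resistance in series:
  R'_copper = ln(0.00689/0.00544)/(2πk) = 0.2363/(2π·435) = 8.645×10^-5 m·K/W
  R'_rubber = ln(0.00980/0.00689)/(2πk) = 0.3523/(2π·0.161) = 0.3483 m·K/W
ΣR = 8.645×10^-5 + 0.3483 = 0.3484 m·K/W
Q' = ΔT/ΣR = (70.5 °C − 28.9 °C)/0.3484 = 119 W/m

Q' = 119 W/m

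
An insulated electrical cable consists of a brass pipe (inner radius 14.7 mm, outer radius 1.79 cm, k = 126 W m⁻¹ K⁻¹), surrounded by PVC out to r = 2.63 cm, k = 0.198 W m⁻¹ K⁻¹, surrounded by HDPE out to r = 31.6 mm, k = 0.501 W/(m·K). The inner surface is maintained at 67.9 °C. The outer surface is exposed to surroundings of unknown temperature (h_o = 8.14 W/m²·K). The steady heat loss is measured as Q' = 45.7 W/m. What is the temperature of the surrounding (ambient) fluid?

Series resistances:
  R'_brass = ln(0.0179/0.0147)/(2πk) = 0.1970/(2π·126) = 2.488×10^-4 m·K/W
  R'_PVC = ln(0.0263/0.0179)/(2πk) = 0.3848/(2π·0.198) = 0.3093 m·K/W
  R'_HDPE = ln(0.0316/0.0263)/(2πk) = 0.1836/(2π·0.501) = 0.05832 m·K/W
  R'_conv,out = 1/(2πr h) = 1/(2π·0.0316·8.14) = 0.6187 m·K/W
ΣR = 0.9866 m·K/W
ΔT = Q'·ΣR = 45.7 × 0.9866 = 45.09 K
Heat flows outward, so T_out = T_in − ΔT = 67.9 − 45.09 = 22.8 °C

T_out = 22.8 °C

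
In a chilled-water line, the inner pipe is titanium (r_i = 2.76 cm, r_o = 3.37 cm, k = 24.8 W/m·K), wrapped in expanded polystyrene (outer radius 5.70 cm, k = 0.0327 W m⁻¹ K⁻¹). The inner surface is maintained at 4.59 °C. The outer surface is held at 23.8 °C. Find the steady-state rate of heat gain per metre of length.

Resistance network (inner→outer):
  R'_titanium = ln(0.0337/0.0276)/(2πk) = 0.1997/(2π·24.8) = 0.001281 m·K/W
  R'_expanded polystyrene = ln(0.0570/0.0337)/(2πk) = 0.5256/(2π·0.0327) = 2.558 m·K/W
ΣR = 0.001281 + 2.558 = 2.559 m·K/W
Q' = ΔT/ΣR = (4.59 °C − 23.8 °C)/2.559 = -7.51 W/m
(Negative Q' ⇒ heat flows inward; heat gain = 7.51 W/m.)

Q' = 7.51 W/m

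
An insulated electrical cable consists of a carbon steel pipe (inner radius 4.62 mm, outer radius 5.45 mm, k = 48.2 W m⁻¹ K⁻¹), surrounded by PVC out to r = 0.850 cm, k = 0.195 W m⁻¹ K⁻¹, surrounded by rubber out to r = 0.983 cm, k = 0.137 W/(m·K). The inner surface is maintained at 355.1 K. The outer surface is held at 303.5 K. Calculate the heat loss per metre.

Q' = 97.0 W/m

Treat each layer as a resistance in series:
  R'_carbon steel = ln(0.00545/0.00462)/(2πk) = 0.1652/(2π·48.2) = 5.456×10^-4 m·K/W
  R'_PVC = ln(0.00850/0.00545)/(2πk) = 0.4445/(2π·0.195) = 0.3628 m·K/W
  R'_rubber = ln(0.00983/0.00850)/(2πk) = 0.1454/(2π·0.137) = 0.1689 m·K/W
ΣR = 5.456×10^-4 + 0.3628 + 0.1689 = 0.5322 m·K/W
Q' = ΔT/ΣR = (355.1 K − 303.5 K)/0.5322 = 97.0 W/m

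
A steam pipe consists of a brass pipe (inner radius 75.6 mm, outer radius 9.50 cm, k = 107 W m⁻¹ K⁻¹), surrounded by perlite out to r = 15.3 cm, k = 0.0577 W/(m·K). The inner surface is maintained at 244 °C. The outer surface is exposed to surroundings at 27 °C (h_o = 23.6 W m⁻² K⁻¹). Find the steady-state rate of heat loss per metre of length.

Q' = 160 W/m

Treat each layer as a resistance in series:
  R'_brass = ln(0.0950/0.0756)/(2πk) = 0.2284/(2π·107) = 3.398×10^-4 m·K/W
  R'_perlite = ln(0.153/0.0950)/(2πk) = 0.4766/(2π·0.0577) = 1.315 m·K/W
  R'_conv,out = 1/(2πr h) = 1/(2π·0.153·23.6) = 0.04408 m·K/W
ΣR = 3.398×10^-4 + 1.315 + 0.04408 = 1.359 m·K/W
Q' = ΔT/ΣR = (244 °C − 27 °C)/1.359 = 160 W/m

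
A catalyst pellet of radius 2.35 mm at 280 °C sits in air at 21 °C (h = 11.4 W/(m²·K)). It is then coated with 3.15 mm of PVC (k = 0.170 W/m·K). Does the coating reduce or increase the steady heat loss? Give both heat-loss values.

Critical radius for a sphere: r_cr = 2k/h = 0.0298 m = 2.98 cm.
Outer radius after coating: r₂ = 0.00235 + 0.00315 = 0.00550 m.
Since r₁ < r_cr and r₂ ≤ r_cr, the coating moves toward the maximum at r_cr — heat loss rises.
Bare: R = 1/(4πr₁²h) = 1264 K/W; Q = 259/1264 = 0.205 W.
Coated: R = R_cond + R_conv = 344.8 K/W; Q = 259/344.8 = 0.751 W.

increases: 0.205 → 0.751 W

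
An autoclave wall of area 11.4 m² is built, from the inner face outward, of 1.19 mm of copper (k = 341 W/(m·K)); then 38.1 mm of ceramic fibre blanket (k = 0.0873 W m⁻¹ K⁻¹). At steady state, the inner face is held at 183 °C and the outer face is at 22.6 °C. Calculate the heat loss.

Series thermal resistances, inner to outer:
  R_copper = L/(kA) = 0.00119/(341·11.4) = 3.061×10^-7 K/W
  R_ceramic fibre blanket = L/(kA) = 0.0381/(0.0873·11.4) = 0.03828 K/W
ΣR = 3.061×10^-7 + 0.03828 = 0.03828 K/W
Q = ΔT/ΣR = (183 °C − 22.6 °C)/0.03828 = 4190 W

Q = 4.19 kW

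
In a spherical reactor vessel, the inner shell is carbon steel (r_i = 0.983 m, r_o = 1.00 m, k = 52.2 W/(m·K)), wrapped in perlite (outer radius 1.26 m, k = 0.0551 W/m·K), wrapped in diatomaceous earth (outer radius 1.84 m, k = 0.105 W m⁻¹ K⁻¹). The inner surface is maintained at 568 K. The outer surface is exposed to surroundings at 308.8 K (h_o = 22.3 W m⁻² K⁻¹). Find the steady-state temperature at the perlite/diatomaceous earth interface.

Series thermal resistances, inner to outer:
  R_carbon steel = (1/0.983 − 1/1.00)/(4πk) = 0.01729/(4π·52.2) = 2.636×10^-5 K/W
  R_perlite = (1/1.00 − 1/1.26)/(4πk) = 0.2063/(4π·0.0551) = 0.2980 K/W
  R_diatomaceous earth = (1/1.26 − 1/1.84)/(4πk) = 0.2502/(4π·0.105) = 0.1896 K/W
  R_conv,out = 1/(4πr²h) = 1/(4π·1.84²·22.3) = 0.001054 K/W
ΣR = 2.636×10^-5 + 0.2980 + 0.1896 + 0.001054 = 0.4887 K/W
Q = ΔT/ΣR = (568 K − 308.8 K)/0.4887 = 530.4 W
From the inner boundary to the perlite/diatomaceous earth interface, ΣR_partial = 0.2980 K/W.
T_interface = T_in − Q·ΣR_partial = 568 K − (530.4)(0.2980) = 410 K

T = 410 K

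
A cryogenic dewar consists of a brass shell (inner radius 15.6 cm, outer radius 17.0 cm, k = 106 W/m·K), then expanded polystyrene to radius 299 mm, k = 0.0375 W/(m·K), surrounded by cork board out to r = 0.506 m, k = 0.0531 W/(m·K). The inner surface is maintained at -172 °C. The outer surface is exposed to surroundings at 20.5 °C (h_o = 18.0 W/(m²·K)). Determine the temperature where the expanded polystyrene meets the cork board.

T = -32.9 °C

Resistance network (inner→outer):
  R_brass = (1/0.156 − 1/0.170)/(4πk) = 0.5279/(4π·106) = 3.963×10^-4 K/W
  R_expanded polystyrene = (1/0.170 − 1/0.299)/(4πk) = 2.538/(4π·0.0375) = 5.386 K/W
  R_cork board = (1/0.299 − 1/0.506)/(4πk) = 1.368/(4π·0.0531) = 2.050 K/W
  R_conv,out = 1/(4πr²h) = 1/(4π·0.506²·18.0) = 0.01727 K/W
ΣR = 3.963×10^-4 + 5.386 + 2.050 + 0.01727 = 7.454 K/W
Q = ΔT/ΣR = (-172 °C − 20.5 °C)/7.454 = -25.83 W
From the inner boundary to the expanded polystyrene/cork board interface, ΣR_partial = 5.386 K/W.
T_interface = T_in − Q·ΣR_partial = -172 °C − (-25.83)(5.386) = -32.9 °C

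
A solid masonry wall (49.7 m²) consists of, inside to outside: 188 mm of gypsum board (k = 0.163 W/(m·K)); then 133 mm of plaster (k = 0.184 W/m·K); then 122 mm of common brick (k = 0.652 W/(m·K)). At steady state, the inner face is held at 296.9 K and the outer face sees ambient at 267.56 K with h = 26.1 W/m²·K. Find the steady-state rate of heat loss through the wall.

Series thermal resistances, inner to outer:
  R_gypsum board = L/(kA) = 0.188/(0.163·49.7) = 0.02321 K/W
  R_plaster = L/(kA) = 0.133/(0.184·49.7) = 0.01454 K/W
  R_common brick = L/(kA) = 0.122/(0.652·49.7) = 0.003765 K/W
  R_conv,out = 1/(hA) = 1/(26.1·49.7) = 7.709×10^-4 K/W
ΣR = 0.02321 + 0.01454 + 0.003765 + 7.709×10^-4 = 0.04229 K/W
Q = ΔT/ΣR = (296.9 K − 267.56 K)/0.04229 = 694 W

Q = 694 W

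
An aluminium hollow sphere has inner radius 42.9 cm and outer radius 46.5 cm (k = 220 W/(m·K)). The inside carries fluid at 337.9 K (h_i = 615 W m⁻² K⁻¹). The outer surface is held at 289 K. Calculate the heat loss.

Resistance network (inner→outer):
  R_conv,in = 1/(4πr²h) = 1/(4π·0.429²·615) = 7.031×10^-4 K/W
  R_aluminium = (1/0.429 − 1/0.465)/(4πk) = 0.1805/(4π·220) = 6.528×10^-5 K/W
ΣR = 7.031×10^-4 + 6.528×10^-5 = 7.684×10^-4 K/W
Q = ΔT/ΣR = (337.9 K − 289 K)/7.684×10^-4 = 63600 W

Q = 63.6 kW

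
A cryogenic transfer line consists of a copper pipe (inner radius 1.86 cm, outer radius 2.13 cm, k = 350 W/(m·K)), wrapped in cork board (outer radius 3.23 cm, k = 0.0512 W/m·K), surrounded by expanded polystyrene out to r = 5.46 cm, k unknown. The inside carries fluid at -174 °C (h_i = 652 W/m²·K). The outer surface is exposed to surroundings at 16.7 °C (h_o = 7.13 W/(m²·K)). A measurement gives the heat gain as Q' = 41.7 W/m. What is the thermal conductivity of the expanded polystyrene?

k = 0.0292 W/m·K

ΣR = ΔT/Q' = |-174 − 16.7|/41.7 = 4.573 m·K/W
Known resistances:
  R'_conv,in = 1/(2πr h) = 1/(2π·0.0186·652) = 0.01312 m·K/W
  R'_copper = ln(0.0213/0.0186)/(2πk) = 0.1355/(2π·350) = 6.164×10^-5 m·K/W
  R'_cork board = ln(0.0323/0.0213)/(2πk) = 0.4164/(2π·0.0512) = 1.294 m·K/W
  R'_conv,out = 1/(2πr h) = 1/(2π·0.0546·7.13) = 0.4088 m·K/W
R_expanded polystyrene = ΣR − ΣR_known = 4.573 − 1.716 = 2.857 m·K/W
ln(r₂/r₁)/(2πk) = 2.857 ⇒ k = 0.5250/(2π·2.857) = 0.0292 W/m·K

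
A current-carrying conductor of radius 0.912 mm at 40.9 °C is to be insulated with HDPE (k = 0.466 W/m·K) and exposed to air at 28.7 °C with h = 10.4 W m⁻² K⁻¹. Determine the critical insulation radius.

For a cylinder, r_cr = k_ins/h = 0.466/10.4 = 0.0448 m = 4.48 cm

r_cr = 4.48 cm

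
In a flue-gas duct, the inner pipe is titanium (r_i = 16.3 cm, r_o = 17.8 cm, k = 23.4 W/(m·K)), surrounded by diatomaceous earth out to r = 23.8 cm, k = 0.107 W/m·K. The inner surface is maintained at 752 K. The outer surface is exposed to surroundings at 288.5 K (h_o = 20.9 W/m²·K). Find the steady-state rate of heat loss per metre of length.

Resistance network (inner→outer):
  R'_titanium = ln(0.178/0.163)/(2πk) = 0.08803/(2π·23.4) = 5.988×10^-4 m·K/W
  R'_diatomaceous earth = ln(0.238/0.178)/(2πk) = 0.2905/(2π·0.107) = 0.4321 m·K/W
  R'_conv,out = 1/(2πr h) = 1/(2π·0.238·20.9) = 0.03200 m·K/W
ΣR = 5.988×10^-4 + 0.4321 + 0.03200 = 0.4647 m·K/W
Q' = ΔT/ΣR = (752 K − 288.5 K)/0.4647 = 997 W/m

Q' = 997 W/m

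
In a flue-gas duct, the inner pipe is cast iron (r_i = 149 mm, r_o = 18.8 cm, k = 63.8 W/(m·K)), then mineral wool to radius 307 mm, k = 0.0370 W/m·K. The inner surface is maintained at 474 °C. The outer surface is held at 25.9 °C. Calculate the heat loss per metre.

Series thermal resistances, inner to outer:
  R'_cast iron = ln(0.188/0.149)/(2πk) = 0.2325/(2π·63.8) = 5.800×10^-4 m·K/W
  R'_mineral wool = ln(0.307/0.188)/(2πk) = 0.4904/(2π·0.0370) = 2.109 m·K/W
ΣR = 5.800×10^-4 + 2.109 = 2.110 m·K/W
Q' = ΔT/ΣR = (474 °C − 25.9 °C)/2.110 = 212 W/m

Q' = 212 W/m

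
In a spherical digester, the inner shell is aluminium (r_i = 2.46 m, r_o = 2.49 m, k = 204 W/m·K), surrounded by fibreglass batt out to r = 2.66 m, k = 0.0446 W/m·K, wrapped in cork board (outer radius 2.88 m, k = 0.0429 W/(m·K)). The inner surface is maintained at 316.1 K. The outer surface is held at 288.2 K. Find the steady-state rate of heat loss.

Q = 282 W

Resistance network (inner→outer):
  R_aluminium = (1/2.46 − 1/2.49)/(4πk) = 0.004898/(4π·204) = 1.910×10^-6 K/W
  R_fibreglass batt = (1/2.49 − 1/2.66)/(4πk) = 0.02567/(4π·0.0446) = 0.04580 K/W
  R_cork board = (1/2.66 − 1/2.88)/(4πk) = 0.02872/(4π·0.0429) = 0.05327 K/W
ΣR = 1.910×10^-6 + 0.04580 + 0.05327 = 0.09907 K/W
Q = ΔT/ΣR = (316.1 K − 288.2 K)/0.09907 = 282 W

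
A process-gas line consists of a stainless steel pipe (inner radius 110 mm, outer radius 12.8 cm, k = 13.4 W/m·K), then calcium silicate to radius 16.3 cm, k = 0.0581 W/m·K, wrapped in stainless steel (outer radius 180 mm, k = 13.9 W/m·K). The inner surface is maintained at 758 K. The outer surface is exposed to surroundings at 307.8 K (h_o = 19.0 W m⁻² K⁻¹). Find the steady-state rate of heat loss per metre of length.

Series thermal resistances, inner to outer:
  R'_stainless steel = ln(0.128/0.110)/(2πk) = 0.1515/(2π·13.4) = 0.001800 m·K/W
  R'_calcium silicate = ln(0.163/0.128)/(2πk) = 0.2417/(2π·0.0581) = 0.6622 m·K/W
  R'_stainless steel = ln(0.180/0.163)/(2πk) = 0.09921/(2π·13.9) = 0.001136 m·K/W
  R'_conv,out = 1/(2πr h) = 1/(2π·0.180·19.0) = 0.04654 m·K/W
ΣR = 0.001800 + 0.6622 + 0.001136 + 0.04654 = 0.7117 m·K/W
Q' = ΔT/ΣR = (758 K − 307.8 K)/0.7117 = 633 W/m

Q' = 633 W/m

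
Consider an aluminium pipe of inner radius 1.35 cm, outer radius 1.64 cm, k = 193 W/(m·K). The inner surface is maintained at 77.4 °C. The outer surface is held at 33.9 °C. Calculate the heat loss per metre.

Q' = 2.71×10^5 W/m

Q' = 2πk·ΔT/ln(r₂/r₁) = 2π × 193 × 43.5 / ln(0.0164/0.0135) = 2.71×10^5 W/m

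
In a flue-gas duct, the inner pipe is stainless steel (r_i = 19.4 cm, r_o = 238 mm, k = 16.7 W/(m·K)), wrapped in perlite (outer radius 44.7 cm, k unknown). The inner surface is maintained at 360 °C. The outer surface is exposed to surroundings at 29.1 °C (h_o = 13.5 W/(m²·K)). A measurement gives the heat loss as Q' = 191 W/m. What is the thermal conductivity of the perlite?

ΣR = ΔT/Q' = |360 − 29.1|/191 = 1.732 m·K/W
Known resistances:
  R'_stainless steel = ln(0.238/0.194)/(2πk) = 0.2044/(2π·16.7) = 0.001948 m·K/W
  R'_conv,out = 1/(2πr h) = 1/(2π·0.447·13.5) = 0.02637 m·K/W
R_perlite = ΣR − ΣR_known = 1.732 − 0.02832 = 1.704 m·K/W
ln(r₂/r₁)/(2πk) = 1.704 ⇒ k = 0.6303/(2π·1.704) = 0.0589 W/m·K

k = 0.0589 W/m·K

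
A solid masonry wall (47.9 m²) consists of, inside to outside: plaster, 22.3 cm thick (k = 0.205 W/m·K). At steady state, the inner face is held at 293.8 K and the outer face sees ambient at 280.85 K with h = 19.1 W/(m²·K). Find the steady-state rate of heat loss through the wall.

Q = 544 W

Treat each layer as a resistance in series:
  R_plaster = L/(kA) = 0.223/(0.205·47.9) = 0.02271 K/W
  R_conv,out = 1/(hA) = 1/(19.1·47.9) = 0.001093 K/W
ΣR = 0.02271 + 0.001093 = 0.02380 K/W
Q = ΔT/ΣR = (293.8 K − 280.85 K)/0.02380 = 544 W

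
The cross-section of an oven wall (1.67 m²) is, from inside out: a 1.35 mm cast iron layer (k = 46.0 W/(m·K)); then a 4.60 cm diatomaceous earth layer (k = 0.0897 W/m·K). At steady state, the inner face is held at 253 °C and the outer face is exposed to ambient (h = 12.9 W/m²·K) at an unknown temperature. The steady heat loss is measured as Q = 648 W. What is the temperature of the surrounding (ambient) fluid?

Series resistances:
  R_cast iron = L/(kA) = 0.00135/(46.0·1.67) = 1.757×10^-5 K/W
  R_diatomaceous earth = L/(kA) = 0.0460/(0.0897·1.67) = 0.3071 K/W
  R_conv,out = 1/(hA) = 1/(12.9·1.67) = 0.04642 K/W
ΣR = 0.3535 K/W
ΔT = Q·ΣR = 648 × 0.3535 = 229.1 K
Heat flows outward, so T_out = T_in − ΔT = 253 − 229.1 = 23.9 °C

T_out = 23.9 °C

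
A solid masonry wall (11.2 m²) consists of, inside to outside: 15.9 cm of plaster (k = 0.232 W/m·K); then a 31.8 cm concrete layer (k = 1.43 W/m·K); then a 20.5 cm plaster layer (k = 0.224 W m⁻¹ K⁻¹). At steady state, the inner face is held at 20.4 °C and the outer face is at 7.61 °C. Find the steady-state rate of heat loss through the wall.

Treat each layer as a resistance in series:
  R_plaster = L/(kA) = 0.159/(0.232·11.2) = 0.06119 K/W
  R_concrete = L/(kA) = 0.318/(1.43·11.2) = 0.01986 K/W
  R_plaster = L/(kA) = 0.205/(0.224·11.2) = 0.08171 K/W
ΣR = 0.06119 + 0.01986 + 0.08171 = 0.1628 K/W
Q = ΔT/ΣR = (20.4 °C − 7.61 °C)/0.1628 = 78.6 W

Q = 78.6 W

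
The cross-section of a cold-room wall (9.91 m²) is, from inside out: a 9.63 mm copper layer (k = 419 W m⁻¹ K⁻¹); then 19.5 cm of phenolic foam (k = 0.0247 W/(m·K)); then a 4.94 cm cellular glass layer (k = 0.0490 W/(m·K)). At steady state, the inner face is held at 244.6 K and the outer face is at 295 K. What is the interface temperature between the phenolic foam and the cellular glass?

Treat each layer as a resistance in series:
  R_copper = L/(kA) = 0.00963/(419·9.91) = 2.319×10^-6 K/W
  R_phenolic foam = L/(kA) = 0.195/(0.0247·9.91) = 0.7966 K/W
  R_cellular glass = L/(kA) = 0.0494/(0.0490·9.91) = 0.1017 K/W
ΣR = 2.319×10^-6 + 0.7966 + 0.1017 = 0.8983 K/W
Q = ΔT/ΣR = (244.6 K − 295 K)/0.8983 = -56.11 W
From the inner boundary to the phenolic foam/cellular glass interface, ΣR_partial = 0.7966 K/W.
T_interface = T_in − Q·ΣR_partial = 244.6 K − (-56.11)(0.7966) = 289.3 K

T = 289.3 K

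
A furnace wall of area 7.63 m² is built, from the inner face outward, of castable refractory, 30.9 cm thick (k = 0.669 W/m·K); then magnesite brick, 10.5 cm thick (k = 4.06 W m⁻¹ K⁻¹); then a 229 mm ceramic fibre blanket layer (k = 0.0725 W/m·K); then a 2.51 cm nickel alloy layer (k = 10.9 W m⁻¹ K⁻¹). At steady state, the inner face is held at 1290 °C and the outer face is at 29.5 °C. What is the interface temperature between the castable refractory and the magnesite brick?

Resistance network (inner→outer):
  R_castable refractory = L/(kA) = 0.309/(0.669·7.63) = 0.06054 K/W
  R_magnesite brick = L/(kA) = 0.105/(4.06·7.63) = 0.003390 K/W
  R_ceramic fibre blanket = L/(kA) = 0.229/(0.0725·7.63) = 0.4140 K/W
  R_nickel alloy = L/(kA) = 0.0251/(10.9·7.63) = 3.018×10^-4 K/W
ΣR = 0.06054 + 0.003390 + 0.4140 + 3.018×10^-4 = 0.4782 K/W
Q = ΔT/ΣR = (1290 °C − 29.5 °C)/0.4782 = 2636 W
From the inner boundary to the castable refractory/magnesite brick interface, ΣR_partial = 0.06054 K/W.
T_interface = T_in − Q·ΣR_partial = 1290 °C − (2636)(0.06054) = 1130 °C

T = 1130 °C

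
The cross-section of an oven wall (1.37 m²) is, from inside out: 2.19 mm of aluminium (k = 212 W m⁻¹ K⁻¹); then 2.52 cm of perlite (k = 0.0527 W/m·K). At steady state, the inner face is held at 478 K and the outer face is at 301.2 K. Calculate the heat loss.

Treat each layer as a resistance in series:
  R_aluminium = L/(kA) = 0.00219/(212·1.37) = 7.540×10^-6 K/W
  R_perlite = L/(kA) = 0.0252/(0.0527·1.37) = 0.3490 K/W
ΣR = 7.540×10^-6 + 0.3490 = 0.3490 K/W
Q = ΔT/ΣR = (478 K − 301.2 K)/0.3490 = 507 W

Q = 507 W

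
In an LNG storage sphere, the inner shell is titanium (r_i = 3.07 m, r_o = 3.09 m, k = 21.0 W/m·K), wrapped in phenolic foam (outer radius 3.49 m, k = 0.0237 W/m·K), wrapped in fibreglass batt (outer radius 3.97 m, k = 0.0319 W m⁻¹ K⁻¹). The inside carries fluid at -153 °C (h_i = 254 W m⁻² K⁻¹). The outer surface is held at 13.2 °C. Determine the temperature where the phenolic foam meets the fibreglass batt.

Series thermal resistances, inner to outer:
  R_conv,in = 1/(4πr²h) = 1/(4π·3.07²·254) = 3.324×10^-5 K/W
  R_titanium = (1/3.07 − 1/3.09)/(4πk) = 0.002108/(4π·21.0) = 7.989×10^-6 K/W
  R_phenolic foam = (1/3.09 − 1/3.49)/(4πk) = 0.03709/(4π·0.0237) = 0.1245 K/W
  R_fibreglass batt = (1/3.49 − 1/3.97)/(4πk) = 0.03464/(4π·0.0319) = 0.08642 K/W
ΣR = 3.324×10^-5 + 7.989×10^-6 + 0.1245 + 0.08642 = 0.2110 K/W
Q = ΔT/ΣR = (-153 °C − 13.2 °C)/0.2110 = -787.7 W
From the inner boundary to the phenolic foam/fibreglass batt interface, ΣR_partial = 0.1245 K/W.
T_interface = T_in − Q·ΣR_partial = -153 °C − (-787.7)(0.1245) = -54.9 °C

T = -54.9 °C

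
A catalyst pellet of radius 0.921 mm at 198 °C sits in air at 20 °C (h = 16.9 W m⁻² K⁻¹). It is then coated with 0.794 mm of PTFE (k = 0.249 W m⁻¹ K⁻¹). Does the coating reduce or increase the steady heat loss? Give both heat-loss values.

increases: 0.0321 → 0.101 W

Critical radius for a sphere: r_cr = 2k/h = 0.0295 m = 2.95 cm.
Outer radius after coating: r₂ = 9.21×10^-4 + 7.94×10^-4 = 0.001715 m.
Since r₁ < r_cr and r₂ ≤ r_cr, the coating moves toward the maximum at r_cr — heat loss rises.
Bare: R = 1/(4πr₁²h) = 5551 K/W; Q = 178/5551 = 0.0321 W.
Coated: R = R_cond + R_conv = 1762 K/W; Q = 178/1762 = 0.101 W.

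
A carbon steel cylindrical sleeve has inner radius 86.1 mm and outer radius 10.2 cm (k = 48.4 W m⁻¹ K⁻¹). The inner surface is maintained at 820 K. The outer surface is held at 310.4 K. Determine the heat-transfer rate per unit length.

Q' = 2πk·ΔT/ln(r₂/r₁) = 2π × 48.4 × 509.6 / ln(0.102/0.0861) = 9.14×10^5 W/m

Q' = 9.14×10^5 W/m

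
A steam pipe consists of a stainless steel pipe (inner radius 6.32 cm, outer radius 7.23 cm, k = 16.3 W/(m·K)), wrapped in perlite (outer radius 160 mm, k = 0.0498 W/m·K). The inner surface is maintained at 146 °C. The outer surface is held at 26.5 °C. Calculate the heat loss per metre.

Series thermal resistances, inner to outer:
  R'_stainless steel = ln(0.0723/0.0632)/(2πk) = 0.1345/(2π·16.3) = 0.001313 m·K/W
  R'_perlite = ln(0.160/0.0723)/(2πk) = 0.7943/(2π·0.0498) = 2.539 m·K/W
ΣR = 0.001313 + 2.539 = 2.540 m·K/W
Q' = ΔT/ΣR = (146 °C − 26.5 °C)/2.540 = 47.0 W/m

Q' = 47.0 W/m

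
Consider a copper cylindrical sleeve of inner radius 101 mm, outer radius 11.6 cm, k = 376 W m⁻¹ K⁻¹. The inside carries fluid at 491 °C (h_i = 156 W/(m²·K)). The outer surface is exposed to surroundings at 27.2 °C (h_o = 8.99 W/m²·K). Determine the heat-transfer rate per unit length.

Q' = 2850 W/m

Resistance network (inner→outer):
  R'_conv,in = 1/(2πr h) = 1/(2π·0.101·156) = 0.01010 m·K/W
  R'_copper = ln(0.116/0.101)/(2πk) = 0.1385/(2π·376) = 5.861×10^-5 m·K/W
  R'_conv,out = 1/(2πr h) = 1/(2π·0.116·8.99) = 0.1526 m·K/W
ΣR = 0.01010 + 5.861×10^-5 + 0.1526 = 0.1628 m·K/W
Q' = ΔT/ΣR = (491 °C − 27.2 °C)/0.1628 = 2850 W/m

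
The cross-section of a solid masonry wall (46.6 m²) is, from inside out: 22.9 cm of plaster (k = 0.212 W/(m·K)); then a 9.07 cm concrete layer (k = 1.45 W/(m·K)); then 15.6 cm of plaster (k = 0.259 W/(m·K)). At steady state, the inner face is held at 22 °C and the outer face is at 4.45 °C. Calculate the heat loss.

Series thermal resistances, inner to outer:
  R_plaster = L/(kA) = 0.229/(0.212·46.6) = 0.02318 K/W
  R_concrete = L/(kA) = 0.0907/(1.45·46.6) = 0.001342 K/W
  R_plaster = L/(kA) = 0.156/(0.259·46.6) = 0.01293 K/W
ΣR = 0.02318 + 0.001342 + 0.01293 = 0.03745 K/W
Q = ΔT/ΣR = (22 °C − 4.45 °C)/0.03745 = 469 W

Q = 469 W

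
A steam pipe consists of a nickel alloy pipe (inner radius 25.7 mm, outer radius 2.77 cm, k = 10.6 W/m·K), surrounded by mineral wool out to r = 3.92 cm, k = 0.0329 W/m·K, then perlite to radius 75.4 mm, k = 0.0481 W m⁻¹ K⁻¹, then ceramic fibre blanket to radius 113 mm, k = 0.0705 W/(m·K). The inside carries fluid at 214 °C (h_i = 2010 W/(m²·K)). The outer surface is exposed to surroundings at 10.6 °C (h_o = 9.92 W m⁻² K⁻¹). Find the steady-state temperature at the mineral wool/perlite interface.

Series thermal resistances, inner to outer:
  R'_conv,in = 1/(2πr h) = 1/(2π·0.0257·2010) = 0.003081 m·K/W
  R'_nickel alloy = ln(0.0277/0.0257)/(2πk) = 0.07494/(2π·10.6) = 0.001125 m·K/W
  R'_mineral wool = ln(0.0392/0.0277)/(2πk) = 0.3472/(2π·0.0329) = 1.680 m·K/W
  R'_perlite = ln(0.0754/0.0392)/(2πk) = 0.6541/(2π·0.0481) = 2.164 m·K/W
  R'_ceramic fibre blanket = ln(0.113/0.0754)/(2πk) = 0.4046/(2π·0.0705) = 0.9133 m·K/W
  R'_conv,out = 1/(2πr h) = 1/(2π·0.113·9.92) = 0.1420 m·K/W
ΣR = 0.003081 + 0.001125 + 1.680 + 2.164 + 0.9133 + 0.1420 = 4.904 m·K/W
Q' = ΔT/ΣR = (214 °C − 10.6 °C)/4.904 = 41.48 W/m
From the inner boundary to the mineral wool/perlite interface, ΣR_partial = 1.684 m·K/W.
T_interface = T_in − Q'·ΣR_partial = 214 °C − (41.48)(1.684) = 144 °C

T = 144 °C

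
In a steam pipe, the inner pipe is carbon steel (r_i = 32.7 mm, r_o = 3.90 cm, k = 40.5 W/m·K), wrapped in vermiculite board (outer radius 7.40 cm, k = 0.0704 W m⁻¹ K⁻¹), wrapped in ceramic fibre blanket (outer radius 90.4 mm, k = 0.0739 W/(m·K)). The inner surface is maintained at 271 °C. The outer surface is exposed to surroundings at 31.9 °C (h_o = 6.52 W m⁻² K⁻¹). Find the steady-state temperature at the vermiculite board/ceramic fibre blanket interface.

Resistance network (inner→outer):
  R'_carbon steel = ln(0.0390/0.0327)/(2πk) = 0.1762/(2π·40.5) = 6.924×10^-4 m·K/W
  R'_vermiculite board = ln(0.0740/0.0390)/(2πk) = 0.6405/(2π·0.0704) = 1.448 m·K/W
  R'_ceramic fibre blanket = ln(0.0904/0.0740)/(2πk) = 0.2002/(2π·0.0739) = 0.4311 m·K/W
  R'_conv,out = 1/(2πr h) = 1/(2π·0.0904·6.52) = 0.2700 m·K/W
ΣR = 6.924×10^-4 + 1.448 + 0.4311 + 0.2700 = 2.150 m·K/W
Q' = ΔT/ΣR = (271 °C − 31.9 °C)/2.150 = 111.2 W/m
From the inner boundary to the vermiculite board/ceramic fibre blanket interface, ΣR_partial = 1.449 m·K/W.
T_interface = T_in − Q'·ΣR_partial = 271 °C − (111.2)(1.449) = 110 °C

T = 110 °C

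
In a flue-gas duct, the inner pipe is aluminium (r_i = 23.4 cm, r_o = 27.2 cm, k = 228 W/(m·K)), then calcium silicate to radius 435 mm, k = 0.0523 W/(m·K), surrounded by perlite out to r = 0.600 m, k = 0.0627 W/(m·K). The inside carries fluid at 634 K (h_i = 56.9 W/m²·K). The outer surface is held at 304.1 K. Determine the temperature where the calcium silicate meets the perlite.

T = 423 K

Resistance network (inner→outer):
  R'_conv,in = 1/(2πr h) = 1/(2π·0.234·56.9) = 0.01195 m·K/W
  R'_aluminium = ln(0.272/0.234)/(2πk) = 0.1505/(2π·228) = 1.050×10^-4 m·K/W
  R'_calcium silicate = ln(0.435/0.272)/(2πk) = 0.4695/(2π·0.0523) = 1.429 m·K/W
  R'_perlite = ln(0.600/0.435)/(2πk) = 0.3216/(2π·0.0627) = 0.8163 m·K/W
ΣR = 0.01195 + 1.050×10^-4 + 1.429 + 0.8163 = 2.257 m·K/W
Q' = ΔT/ΣR = (634 K − 304.1 K)/2.257 = 146.2 W/m
From the inner boundary to the calcium silicate/perlite interface, ΣR_partial = 1.441 m·K/W.
T_interface = T_in − Q'·ΣR_partial = 634 K − (146.2)(1.441) = 423 K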